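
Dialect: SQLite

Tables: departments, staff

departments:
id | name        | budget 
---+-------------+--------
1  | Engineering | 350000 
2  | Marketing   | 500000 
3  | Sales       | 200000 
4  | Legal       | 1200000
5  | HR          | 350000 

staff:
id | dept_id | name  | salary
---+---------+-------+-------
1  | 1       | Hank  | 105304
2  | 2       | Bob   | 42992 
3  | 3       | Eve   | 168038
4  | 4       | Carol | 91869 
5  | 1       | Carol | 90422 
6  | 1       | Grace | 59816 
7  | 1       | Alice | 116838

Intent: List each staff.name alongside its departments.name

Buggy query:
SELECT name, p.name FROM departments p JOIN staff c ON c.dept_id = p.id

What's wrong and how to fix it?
Bug: 'name' exists in both joined tables, so the database can't tell which one is meant

Fix: Qualify the column with its table alias (c.name)

Corrected query:
SELECT c.name, p.name FROM departments p JOIN staff c ON c.dept_id = p.id

Result:
name  | name       
------+------------
Hank  | Engineering
Bob   | Marketing  
Eve   | Sales      
Carol | Legal      
Carol | Engineering
Grace | Engineering
Alice | Engineering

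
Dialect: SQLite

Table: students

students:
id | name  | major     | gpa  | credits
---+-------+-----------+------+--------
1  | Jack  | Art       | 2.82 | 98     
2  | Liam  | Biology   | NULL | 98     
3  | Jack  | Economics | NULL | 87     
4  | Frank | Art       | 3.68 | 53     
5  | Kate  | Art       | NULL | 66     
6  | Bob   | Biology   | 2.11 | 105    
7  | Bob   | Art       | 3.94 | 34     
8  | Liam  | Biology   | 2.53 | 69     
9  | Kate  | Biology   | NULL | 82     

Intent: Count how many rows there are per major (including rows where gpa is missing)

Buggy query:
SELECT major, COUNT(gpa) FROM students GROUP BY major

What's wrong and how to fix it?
Bug: COUNT(gpa) skips NULLs, so groups with missing gpa are undercounted

Fix: Replace COUNT(gpa) with COUNT(*)

Corrected query:
SELECT major, COUNT(*) FROM students GROUP BY major

Result:
major     | COUNT(*)
----------+---------
Art       | 4       
Biology   | 4       
Economics | 1       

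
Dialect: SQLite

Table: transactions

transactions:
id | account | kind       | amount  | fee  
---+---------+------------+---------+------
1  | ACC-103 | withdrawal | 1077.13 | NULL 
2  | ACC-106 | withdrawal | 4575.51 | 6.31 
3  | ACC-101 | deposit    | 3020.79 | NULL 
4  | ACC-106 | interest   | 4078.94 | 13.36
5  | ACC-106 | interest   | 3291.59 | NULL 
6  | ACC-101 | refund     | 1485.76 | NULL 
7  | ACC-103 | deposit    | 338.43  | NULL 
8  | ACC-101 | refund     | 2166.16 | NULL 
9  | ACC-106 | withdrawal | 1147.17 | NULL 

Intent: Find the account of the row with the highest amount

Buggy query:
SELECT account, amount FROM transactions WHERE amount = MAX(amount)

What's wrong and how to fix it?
Bug: WHERE is evaluated per row; an aggregate over the whole table isn't defined there

Fix: Use a subquery: WHERE amount = (SELECT MAX(amount) FROM transactions)

Corrected query:
SELECT account, amount FROM transactions WHERE amount = (SELECT MAX(amount) FROM transactions)

Result:
account | amount 
--------+--------
ACC-106 | 4575.51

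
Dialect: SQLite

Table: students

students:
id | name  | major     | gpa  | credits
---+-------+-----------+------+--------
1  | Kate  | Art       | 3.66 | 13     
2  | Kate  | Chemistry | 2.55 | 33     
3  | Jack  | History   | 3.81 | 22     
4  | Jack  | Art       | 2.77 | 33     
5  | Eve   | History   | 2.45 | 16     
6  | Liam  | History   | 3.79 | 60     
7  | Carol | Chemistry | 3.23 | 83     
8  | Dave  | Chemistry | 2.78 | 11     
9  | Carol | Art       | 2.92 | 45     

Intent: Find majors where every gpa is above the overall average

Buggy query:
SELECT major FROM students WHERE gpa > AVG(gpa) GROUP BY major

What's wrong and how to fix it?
Bug: AVG() is an aggregate; it can't sit directly in WHERE

Fix: Use a subquery for AVG and a HAVING MIN(...) filter so the condition holds for every row in the group

Corrected query:
SELECT major FROM students GROUP BY major HAVING MIN(gpa) > (SELECT AVG(gpa) FROM students)

Result:
(no rows)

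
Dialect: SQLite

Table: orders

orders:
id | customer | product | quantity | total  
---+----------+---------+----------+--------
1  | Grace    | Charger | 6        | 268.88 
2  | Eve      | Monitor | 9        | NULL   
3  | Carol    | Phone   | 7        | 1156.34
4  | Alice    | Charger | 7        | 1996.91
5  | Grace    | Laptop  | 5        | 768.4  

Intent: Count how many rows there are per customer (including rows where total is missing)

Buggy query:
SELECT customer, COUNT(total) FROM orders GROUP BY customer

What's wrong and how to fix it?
Bug: COUNT(column) counts non-NULL values only; rows with NULL total aren't counted

Fix: Replace COUNT(total) with COUNT(*)

Corrected query:
SELECT customer, COUNT(*) FROM orders GROUP BY customer

Result:
customer | COUNT(*)
---------+---------
Alice    | 1       
Carol    | 1       
Eve      | 1       
Grace    | 2       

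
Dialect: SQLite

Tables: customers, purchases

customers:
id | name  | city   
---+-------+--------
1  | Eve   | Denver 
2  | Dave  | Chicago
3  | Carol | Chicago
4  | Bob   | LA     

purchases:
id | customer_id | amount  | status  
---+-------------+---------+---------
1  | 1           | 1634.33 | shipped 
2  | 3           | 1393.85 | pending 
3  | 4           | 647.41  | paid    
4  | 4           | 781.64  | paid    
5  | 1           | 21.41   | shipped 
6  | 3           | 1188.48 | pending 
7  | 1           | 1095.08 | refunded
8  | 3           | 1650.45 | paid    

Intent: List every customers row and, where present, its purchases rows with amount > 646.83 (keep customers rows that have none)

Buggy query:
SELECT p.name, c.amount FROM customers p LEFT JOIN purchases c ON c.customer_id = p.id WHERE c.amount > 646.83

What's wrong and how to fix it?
Bug: A WHERE condition on the right-hand table after LEFT JOIN drops unmatched parents

Fix: Put 'c.amount > 646.83' in the JOIN's ON clause instead of WHERE

Corrected query:
SELECT p.name, c.amount FROM customers p LEFT JOIN purchases c ON c.customer_id = p.id AND c.amount > 646.83

Result:
name  | amount 
------+--------
Eve   | 1095.08
Eve   | 1634.33
Dave  | NULL   
Carol | 1188.48
Carol | 1393.85
Carol | 1650.45
Bob   | 647.41 
Bob   | 781.64 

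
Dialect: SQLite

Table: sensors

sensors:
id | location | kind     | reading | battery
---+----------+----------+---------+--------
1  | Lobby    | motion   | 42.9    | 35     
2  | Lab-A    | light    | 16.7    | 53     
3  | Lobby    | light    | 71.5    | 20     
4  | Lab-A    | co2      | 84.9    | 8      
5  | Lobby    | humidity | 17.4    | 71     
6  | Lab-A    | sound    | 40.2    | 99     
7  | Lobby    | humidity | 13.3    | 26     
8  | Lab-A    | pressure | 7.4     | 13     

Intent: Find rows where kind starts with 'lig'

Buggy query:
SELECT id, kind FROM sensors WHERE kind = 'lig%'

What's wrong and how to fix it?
Bug: '=' compares the literal string including the % character; pattern matching needs LIKE

Fix: Replace '=' with LIKE so 'lig%' is treated as a pattern

Corrected query:
SELECT id, kind FROM sensors WHERE kind LIKE 'lig%'

Result:
id | kind 
---+------
2  | light
3  | light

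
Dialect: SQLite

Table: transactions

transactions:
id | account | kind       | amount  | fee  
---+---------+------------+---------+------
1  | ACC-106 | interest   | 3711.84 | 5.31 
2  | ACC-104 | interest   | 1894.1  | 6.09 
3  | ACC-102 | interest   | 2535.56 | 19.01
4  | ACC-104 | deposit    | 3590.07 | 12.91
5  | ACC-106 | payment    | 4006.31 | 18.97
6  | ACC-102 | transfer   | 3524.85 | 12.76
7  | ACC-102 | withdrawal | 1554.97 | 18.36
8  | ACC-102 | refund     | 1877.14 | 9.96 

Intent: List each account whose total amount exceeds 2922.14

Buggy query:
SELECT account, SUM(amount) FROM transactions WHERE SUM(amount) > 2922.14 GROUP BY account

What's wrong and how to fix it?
Bug: WHERE runs before GROUP BY, so aggregates aren't available there

Fix: Use HAVING (which filters groups after aggregation) instead of WHERE

Corrected query:
SELECT account, SUM(amount) FROM transactions GROUP BY account HAVING SUM(amount) > 2922.14

Result:
account | SUM(amount)
--------+------------
ACC-102 | 9492.52    
ACC-104 | 5484.17    
ACC-106 | 7718.15    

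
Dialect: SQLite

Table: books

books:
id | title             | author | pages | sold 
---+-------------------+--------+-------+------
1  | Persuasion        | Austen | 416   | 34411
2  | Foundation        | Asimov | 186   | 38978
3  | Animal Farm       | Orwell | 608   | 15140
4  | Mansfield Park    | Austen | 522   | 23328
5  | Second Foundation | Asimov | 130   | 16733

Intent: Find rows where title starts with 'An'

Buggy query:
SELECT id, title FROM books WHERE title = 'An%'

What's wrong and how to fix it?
Bug: Wildcards only work with LIKE; '=' treats '%' as a literal character

Fix: Replace '=' with LIKE so 'An%' is treated as a pattern

Corrected query:
SELECT id, title FROM books WHERE title LIKE 'An%'

Result:
id | title      
---+------------
3  | Animal Farm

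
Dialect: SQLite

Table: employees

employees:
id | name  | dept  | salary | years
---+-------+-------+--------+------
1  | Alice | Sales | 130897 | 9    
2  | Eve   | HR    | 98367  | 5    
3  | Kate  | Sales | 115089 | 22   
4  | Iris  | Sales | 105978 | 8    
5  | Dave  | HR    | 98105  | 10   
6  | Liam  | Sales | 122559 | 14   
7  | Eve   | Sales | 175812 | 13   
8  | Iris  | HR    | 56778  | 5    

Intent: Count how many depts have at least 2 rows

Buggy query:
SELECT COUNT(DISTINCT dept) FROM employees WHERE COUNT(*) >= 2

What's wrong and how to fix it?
Bug: WHERE filters individual rows, not groups, so a group-level COUNT is invalid there

Fix: Use a subquery that GROUPs and filters with HAVING, then count its rows

Corrected query:
SELECT COUNT(*) FROM (SELECT dept FROM employees GROUP BY dept HAVING COUNT(*) >= 2)

Result:
COUNT(*)
--------
2       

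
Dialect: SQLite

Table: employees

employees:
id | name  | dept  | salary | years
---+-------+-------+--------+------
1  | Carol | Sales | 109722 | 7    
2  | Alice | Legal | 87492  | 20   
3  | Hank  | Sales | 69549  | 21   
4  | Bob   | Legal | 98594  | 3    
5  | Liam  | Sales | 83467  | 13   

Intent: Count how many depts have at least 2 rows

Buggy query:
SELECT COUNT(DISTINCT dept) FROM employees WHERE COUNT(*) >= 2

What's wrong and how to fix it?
Bug: COUNT(*) cannot appear in WHERE; the per-group count doesn't exist yet

Fix: Group first with HAVING COUNT(*) >= 2, then COUNT the resulting groups

Corrected query:
SELECT COUNT(*) FROM (SELECT dept FROM employees GROUP BY dept HAVING COUNT(*) >= 2)

Result:
COUNT(*)
--------
2       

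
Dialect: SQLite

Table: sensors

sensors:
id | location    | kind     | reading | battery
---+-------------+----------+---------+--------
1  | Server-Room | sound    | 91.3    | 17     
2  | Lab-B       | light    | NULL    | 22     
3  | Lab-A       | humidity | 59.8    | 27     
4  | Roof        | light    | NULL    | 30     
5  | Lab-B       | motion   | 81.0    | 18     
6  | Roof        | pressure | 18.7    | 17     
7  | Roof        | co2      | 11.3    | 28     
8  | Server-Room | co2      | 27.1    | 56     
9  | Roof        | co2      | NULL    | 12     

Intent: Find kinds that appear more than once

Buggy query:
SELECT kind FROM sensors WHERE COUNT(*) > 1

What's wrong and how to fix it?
Bug: COUNT(*) is an aggregate and cannot be used in WHERE

Fix: GROUP BY kind, then filter groups with HAVING COUNT(*) > 1

Corrected query:
SELECT kind FROM sensors GROUP BY kind HAVING COUNT(*) > 1

Result:
kind 
-----
co2  
light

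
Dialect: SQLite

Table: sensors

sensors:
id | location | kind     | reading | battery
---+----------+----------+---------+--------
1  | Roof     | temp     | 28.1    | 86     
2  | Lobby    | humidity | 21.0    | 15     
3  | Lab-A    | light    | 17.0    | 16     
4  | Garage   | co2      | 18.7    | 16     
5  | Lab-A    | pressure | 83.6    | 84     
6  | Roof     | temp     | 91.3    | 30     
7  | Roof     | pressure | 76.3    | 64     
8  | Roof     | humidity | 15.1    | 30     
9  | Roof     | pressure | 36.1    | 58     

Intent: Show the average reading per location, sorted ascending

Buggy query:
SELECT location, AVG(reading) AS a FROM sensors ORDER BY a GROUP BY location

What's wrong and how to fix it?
Bug: ORDER BY appears before GROUP BY; SQL clause order requires GROUP BY first

Fix: Reorder: SELECT … FROM … GROUP BY … ORDER BY …

Corrected query:
SELECT location, AVG(reading) AS a FROM sensors GROUP BY location ORDER BY a

Result:
location | a    
---------+------
Garage   | 18.7 
Lobby    | 21   
Roof     | 49.38
Lab-A    | 50.3 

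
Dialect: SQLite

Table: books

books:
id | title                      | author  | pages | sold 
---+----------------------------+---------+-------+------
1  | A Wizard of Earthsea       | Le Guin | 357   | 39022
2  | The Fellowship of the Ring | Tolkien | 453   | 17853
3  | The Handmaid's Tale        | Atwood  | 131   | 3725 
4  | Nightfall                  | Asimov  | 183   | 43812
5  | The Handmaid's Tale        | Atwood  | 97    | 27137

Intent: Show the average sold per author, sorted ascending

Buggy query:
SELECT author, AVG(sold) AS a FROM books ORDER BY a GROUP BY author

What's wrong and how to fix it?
Bug: ORDER BY appears before GROUP BY; SQL clause order requires GROUP BY first

Fix: Reorder: SELECT … FROM … GROUP BY … ORDER BY …

Corrected query:
SELECT author, AVG(sold) AS a FROM books GROUP BY author ORDER BY a

Result:
author  | a    
--------+------
Atwood  | 15431
Tolkien | 17853
Le Guin | 39022
Asimov  | 43812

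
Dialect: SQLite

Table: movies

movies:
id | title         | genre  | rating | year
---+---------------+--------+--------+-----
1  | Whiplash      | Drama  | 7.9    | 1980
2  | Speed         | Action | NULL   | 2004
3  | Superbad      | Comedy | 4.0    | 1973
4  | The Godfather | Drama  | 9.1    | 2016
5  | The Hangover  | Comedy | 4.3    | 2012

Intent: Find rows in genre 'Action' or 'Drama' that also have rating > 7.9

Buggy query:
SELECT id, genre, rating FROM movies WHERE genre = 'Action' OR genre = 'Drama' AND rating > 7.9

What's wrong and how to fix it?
Bug: AND binds tighter than OR, so this parses as genre = 'Action' OR (genre = 'Drama' AND rating > 7.9)

Fix: Group the OR with parentheses (or use IN), then AND the threshold

Corrected query:
SELECT id, genre, rating FROM movies WHERE (genre = 'Action' OR genre = 'Drama') AND rating > 7.9

Result:
id | genre | rating
---+-------+-------
4  | Drama | 9.1   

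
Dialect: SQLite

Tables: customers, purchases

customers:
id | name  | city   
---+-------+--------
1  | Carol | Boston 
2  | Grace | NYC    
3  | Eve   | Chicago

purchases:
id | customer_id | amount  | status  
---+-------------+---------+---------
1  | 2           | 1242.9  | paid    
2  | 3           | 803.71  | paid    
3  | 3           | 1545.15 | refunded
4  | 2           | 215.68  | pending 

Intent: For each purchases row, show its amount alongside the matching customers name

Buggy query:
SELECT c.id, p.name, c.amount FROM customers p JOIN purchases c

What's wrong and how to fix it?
Bug: Missing join condition: each purchases row is matched to all customers rows instead of just its own

Fix: Add ON c.customer_id = p.id to the JOIN

Corrected query:
SELECT c.id, p.name, c.amount FROM customers p JOIN purchases c ON c.customer_id = p.id

Result:
id | name  | amount 
---+-------+--------
1  | Grace | 1242.9 
2  | Eve   | 803.71 
3  | Eve   | 1545.15
4  | Grace | 215.68 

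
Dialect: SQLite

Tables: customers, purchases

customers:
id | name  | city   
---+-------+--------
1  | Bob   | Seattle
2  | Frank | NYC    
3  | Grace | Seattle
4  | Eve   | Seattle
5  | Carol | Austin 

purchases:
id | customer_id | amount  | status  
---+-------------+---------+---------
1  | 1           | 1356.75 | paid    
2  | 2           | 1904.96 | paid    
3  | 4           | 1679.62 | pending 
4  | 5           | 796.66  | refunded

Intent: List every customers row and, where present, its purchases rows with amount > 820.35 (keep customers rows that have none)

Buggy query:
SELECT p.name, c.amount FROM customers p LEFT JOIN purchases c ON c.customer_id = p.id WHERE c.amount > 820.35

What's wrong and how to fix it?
Bug: Filtering c.amount in WHERE discards the NULL rows produced by LEFT JOIN, turning it into an inner join

Fix: Put 'c.amount > 820.35' in the JOIN's ON clause instead of WHERE

Corrected query:
SELECT p.name, c.amount FROM customers p LEFT JOIN purchases c ON c.customer_id = p.id AND c.amount > 820.35

Result:
name  | amount 
------+--------
Bob   | 1356.75
Frank | 1904.96
Grace | NULL   
Eve   | 1679.62
Carol | NULL   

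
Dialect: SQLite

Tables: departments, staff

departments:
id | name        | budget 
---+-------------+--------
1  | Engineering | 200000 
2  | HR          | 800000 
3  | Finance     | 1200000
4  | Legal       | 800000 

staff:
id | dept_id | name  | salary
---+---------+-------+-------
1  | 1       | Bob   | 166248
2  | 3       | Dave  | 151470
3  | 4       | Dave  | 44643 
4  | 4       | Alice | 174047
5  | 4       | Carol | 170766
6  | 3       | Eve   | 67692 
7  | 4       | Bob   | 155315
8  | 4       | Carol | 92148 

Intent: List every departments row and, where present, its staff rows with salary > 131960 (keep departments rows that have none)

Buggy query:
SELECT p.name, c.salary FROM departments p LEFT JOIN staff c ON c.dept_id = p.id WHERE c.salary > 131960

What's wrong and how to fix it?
Bug: Filtering c.salary in WHERE discards the NULL rows produced by LEFT JOIN, turning it into an inner join

Fix: Put 'c.salary > 131960' in the JOIN's ON clause instead of WHERE

Corrected query:
SELECT p.name, c.salary FROM departments p LEFT JOIN staff c ON c.dept_id = p.id AND c.salary > 131960

Result:
name        | salary
------------+-------
Engineering | 166248
HR          | NULL  
Finance     | 151470
Legal       | 155315
Legal       | 170766
Legal       | 174047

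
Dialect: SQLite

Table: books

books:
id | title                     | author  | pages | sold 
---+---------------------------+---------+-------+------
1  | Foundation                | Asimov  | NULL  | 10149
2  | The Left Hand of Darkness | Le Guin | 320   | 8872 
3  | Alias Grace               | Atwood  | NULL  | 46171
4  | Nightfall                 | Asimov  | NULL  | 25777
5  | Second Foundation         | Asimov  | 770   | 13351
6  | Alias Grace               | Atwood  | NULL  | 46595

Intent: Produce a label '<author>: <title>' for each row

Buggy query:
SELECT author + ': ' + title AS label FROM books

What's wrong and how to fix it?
Bug: '+' is numeric addition; on text columns SQLite converts them to 0 instead of concatenating

Fix: Use the || operator for string concatenation

Corrected query:
SELECT author || ': ' || title AS label FROM books

Result:
label                             
----------------------------------
Asimov: Foundation                
Le Guin: The Left Hand of Darkness
Atwood: Alias Grace               
Asimov: Nightfall                 
Asimov: Second Foundation         
Atwood: Alias Grace               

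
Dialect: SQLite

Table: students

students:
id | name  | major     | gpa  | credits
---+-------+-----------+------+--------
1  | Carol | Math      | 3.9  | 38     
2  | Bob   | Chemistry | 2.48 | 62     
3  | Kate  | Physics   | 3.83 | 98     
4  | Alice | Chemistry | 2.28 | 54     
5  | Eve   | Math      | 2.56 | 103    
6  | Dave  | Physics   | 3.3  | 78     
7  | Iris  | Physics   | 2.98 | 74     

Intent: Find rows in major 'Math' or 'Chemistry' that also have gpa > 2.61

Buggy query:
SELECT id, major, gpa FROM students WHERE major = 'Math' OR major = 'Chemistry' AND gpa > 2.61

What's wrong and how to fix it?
Bug: AND binds tighter than OR, so this parses as major = 'Math' OR (major = 'Chemistry' AND gpa > 2.61)

Fix: Group the OR with parentheses (or use IN), then AND the threshold

Corrected query:
SELECT id, major, gpa FROM students WHERE (major = 'Math' OR major = 'Chemistry') AND gpa > 2.61

Result:
id | major | gpa
---+-------+----
1  | Math  | 3.9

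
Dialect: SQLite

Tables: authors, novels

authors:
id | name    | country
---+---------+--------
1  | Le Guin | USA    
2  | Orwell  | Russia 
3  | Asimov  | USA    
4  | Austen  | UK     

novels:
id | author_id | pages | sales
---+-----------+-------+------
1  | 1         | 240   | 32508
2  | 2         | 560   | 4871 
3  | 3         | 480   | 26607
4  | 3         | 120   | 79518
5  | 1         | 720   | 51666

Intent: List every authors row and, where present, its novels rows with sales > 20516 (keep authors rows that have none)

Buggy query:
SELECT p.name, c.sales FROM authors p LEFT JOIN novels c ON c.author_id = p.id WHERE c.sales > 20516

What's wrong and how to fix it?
Bug: A WHERE condition on the right-hand table after LEFT JOIN drops unmatched parents

Fix: Put 'c.sales > 20516' in the JOIN's ON clause instead of WHERE

Corrected query:
SELECT p.name, c.sales FROM authors p LEFT JOIN novels c ON c.author_id = p.id AND c.sales > 20516

Result:
name    | sales
--------+------
Le Guin | 32508
Le Guin | 51666
Orwell  | NULL 
Asimov  | 26607
Asimov  | 79518
Austen  | NULL 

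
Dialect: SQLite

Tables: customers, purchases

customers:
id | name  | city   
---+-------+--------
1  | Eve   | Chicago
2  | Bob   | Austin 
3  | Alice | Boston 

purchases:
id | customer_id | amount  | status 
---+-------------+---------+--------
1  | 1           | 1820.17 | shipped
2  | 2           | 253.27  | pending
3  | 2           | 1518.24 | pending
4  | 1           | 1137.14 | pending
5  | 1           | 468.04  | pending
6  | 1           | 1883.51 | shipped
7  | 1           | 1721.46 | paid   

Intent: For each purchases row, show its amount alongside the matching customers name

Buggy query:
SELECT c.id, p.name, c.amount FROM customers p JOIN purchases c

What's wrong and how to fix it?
Bug: Missing join condition: each purchases row is matched to all customers rows instead of just its own

Fix: Specify the join condition linking the foreign key to the parent id

Corrected query:
SELECT c.id, p.name, c.amount FROM customers p JOIN purchases c ON c.customer_id = p.id

Result:
id | name | amount 
---+------+--------
1  | Eve  | 1820.17
2  | Bob  | 253.27 
3  | Bob  | 1518.24
4  | Eve  | 1137.14
5  | Eve  | 468.04 
6  | Eve  | 1883.51
7  | Eve  | 1721.46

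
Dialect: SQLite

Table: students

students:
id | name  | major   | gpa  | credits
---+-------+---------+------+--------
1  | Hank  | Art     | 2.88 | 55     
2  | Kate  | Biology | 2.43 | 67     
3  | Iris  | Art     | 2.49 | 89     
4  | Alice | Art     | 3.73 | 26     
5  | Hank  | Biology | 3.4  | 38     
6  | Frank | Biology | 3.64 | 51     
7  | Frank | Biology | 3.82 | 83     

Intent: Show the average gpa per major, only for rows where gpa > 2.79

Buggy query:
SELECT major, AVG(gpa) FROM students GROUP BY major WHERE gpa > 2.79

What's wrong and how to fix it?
Bug: Row-level WHERE must come before GROUP BY in the clause order

Fix: Place WHERE between FROM and GROUP BY

Corrected query:
SELECT major, AVG(gpa) FROM students WHERE gpa > 2.79 GROUP BY major

Result:
major   | AVG(gpa)
--------+---------
Art     | 3.305   
Biology | 3.62    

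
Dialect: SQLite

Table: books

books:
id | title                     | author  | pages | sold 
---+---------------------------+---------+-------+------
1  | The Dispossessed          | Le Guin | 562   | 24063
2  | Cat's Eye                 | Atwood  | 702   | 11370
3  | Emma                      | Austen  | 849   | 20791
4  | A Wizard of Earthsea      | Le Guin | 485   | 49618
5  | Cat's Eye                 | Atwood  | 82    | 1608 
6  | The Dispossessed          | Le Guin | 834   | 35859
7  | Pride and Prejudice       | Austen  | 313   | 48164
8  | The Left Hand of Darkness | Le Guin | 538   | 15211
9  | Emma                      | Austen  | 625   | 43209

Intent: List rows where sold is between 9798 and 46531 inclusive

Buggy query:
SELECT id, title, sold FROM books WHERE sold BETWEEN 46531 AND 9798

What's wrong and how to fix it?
Bug: The bounds are reversed; BETWEEN a AND b requires a <= b to match anything

Fix: Swap the bounds so the smaller value comes first

Corrected query:
SELECT id, title, sold FROM books WHERE sold BETWEEN 9798 AND 46531

Result:
id | title                     | sold 
---+---------------------------+------
1  | The Dispossessed          | 24063
2  | Cat's Eye                 | 11370
3  | Emma                      | 20791
6  | The Dispossessed          | 35859
8  | The Left Hand of Darkness | 15211
9  | Emma                      | 43209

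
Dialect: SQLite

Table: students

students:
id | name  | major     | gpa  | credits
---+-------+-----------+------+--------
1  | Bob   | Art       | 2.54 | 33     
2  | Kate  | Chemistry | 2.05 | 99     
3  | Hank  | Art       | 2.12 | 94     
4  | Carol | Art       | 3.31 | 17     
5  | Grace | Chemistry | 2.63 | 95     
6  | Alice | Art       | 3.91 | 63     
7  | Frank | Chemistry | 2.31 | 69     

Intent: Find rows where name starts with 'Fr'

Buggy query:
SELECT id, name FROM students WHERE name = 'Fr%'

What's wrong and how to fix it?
Bug: Wildcards only work with LIKE; '=' treats '%' as a literal character

Fix: Replace '=' with LIKE so 'Fr%' is treated as a pattern

Corrected query:
SELECT id, name FROM students WHERE name LIKE 'Fr%'

Result:
id | name 
---+------
7  | Frank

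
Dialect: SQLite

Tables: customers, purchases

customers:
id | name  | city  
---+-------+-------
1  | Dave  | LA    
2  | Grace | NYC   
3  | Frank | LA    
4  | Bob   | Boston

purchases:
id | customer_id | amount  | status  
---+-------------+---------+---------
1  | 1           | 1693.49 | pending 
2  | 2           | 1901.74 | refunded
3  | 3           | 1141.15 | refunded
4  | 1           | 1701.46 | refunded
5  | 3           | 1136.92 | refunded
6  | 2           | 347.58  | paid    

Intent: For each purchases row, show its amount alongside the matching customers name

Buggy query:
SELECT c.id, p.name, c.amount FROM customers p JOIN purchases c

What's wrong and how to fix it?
Bug: Missing join condition: each purchases row is matched to all customers rows instead of just its own

Fix: Add ON c.customer_id = p.id to the JOIN

Corrected query:
SELECT c.id, p.name, c.amount FROM customers p JOIN purchases c ON c.customer_id = p.id

Result:
id | name  | amount 
---+-------+--------
1  | Dave  | 1693.49
2  | Grace | 1901.74
3  | Frank | 1141.15
4  | Dave  | 1701.46
5  | Frank | 1136.92
6  | Grace | 347.58 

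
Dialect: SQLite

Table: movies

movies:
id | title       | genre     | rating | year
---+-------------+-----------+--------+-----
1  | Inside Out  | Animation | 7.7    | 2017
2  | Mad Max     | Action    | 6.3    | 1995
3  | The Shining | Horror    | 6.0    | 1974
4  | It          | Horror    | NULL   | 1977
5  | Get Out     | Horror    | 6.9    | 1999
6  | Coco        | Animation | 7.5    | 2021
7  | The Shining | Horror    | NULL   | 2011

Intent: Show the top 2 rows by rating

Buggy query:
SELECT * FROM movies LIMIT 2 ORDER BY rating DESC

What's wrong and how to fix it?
Bug: LIMIT must come after ORDER BY

Fix: Sort with ORDER BY, then apply LIMIT

Corrected query:
SELECT * FROM movies ORDER BY rating DESC LIMIT 2

Result:
id | title      | genre     | rating | year
---+------------+-----------+--------+-----
1  | Inside Out | Animation | 7.7    | 2017
6  | Coco       | Animation | 7.5    | 2021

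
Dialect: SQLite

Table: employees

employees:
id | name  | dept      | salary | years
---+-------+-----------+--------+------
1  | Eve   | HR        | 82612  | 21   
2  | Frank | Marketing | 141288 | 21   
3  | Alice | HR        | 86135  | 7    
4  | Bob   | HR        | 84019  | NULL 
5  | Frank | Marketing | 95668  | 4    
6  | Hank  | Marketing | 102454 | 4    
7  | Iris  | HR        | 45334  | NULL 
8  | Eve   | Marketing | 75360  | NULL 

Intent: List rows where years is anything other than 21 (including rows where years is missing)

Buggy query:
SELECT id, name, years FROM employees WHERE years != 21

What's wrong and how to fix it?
Bug: Inequality against NULL is unknown, not true; rows with NULL are dropped

Fix: Add an explicit OR years IS NULL to include the missing-value rows

Corrected query:
SELECT id, name, years FROM employees WHERE years != 21 OR years IS NULL

Result:
id | name  | years
---+-------+------
3  | Alice | 7    
4  | Bob   | NULL 
5  | Frank | 4    
6  | Hank  | 4    
7  | Iris  | NULL 
8  | Eve   | NULL 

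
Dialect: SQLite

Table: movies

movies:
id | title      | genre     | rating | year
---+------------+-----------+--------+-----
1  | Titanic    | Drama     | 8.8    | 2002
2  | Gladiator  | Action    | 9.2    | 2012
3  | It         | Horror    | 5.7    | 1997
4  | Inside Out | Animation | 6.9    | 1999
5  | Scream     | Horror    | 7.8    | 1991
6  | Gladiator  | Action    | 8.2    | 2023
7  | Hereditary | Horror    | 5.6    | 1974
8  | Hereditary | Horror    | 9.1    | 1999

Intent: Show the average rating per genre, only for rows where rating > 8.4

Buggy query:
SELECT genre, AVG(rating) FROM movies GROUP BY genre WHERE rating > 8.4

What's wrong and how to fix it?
Bug: WHERE cannot follow GROUP BY

Fix: Move the WHERE clause before GROUP BY

Corrected query:
SELECT genre, AVG(rating) FROM movies WHERE rating > 8.4 GROUP BY genre

Result:
genre  | AVG(rating)
-------+------------
Action | 9.2        
Drama  | 8.8        
Horror | 9.1        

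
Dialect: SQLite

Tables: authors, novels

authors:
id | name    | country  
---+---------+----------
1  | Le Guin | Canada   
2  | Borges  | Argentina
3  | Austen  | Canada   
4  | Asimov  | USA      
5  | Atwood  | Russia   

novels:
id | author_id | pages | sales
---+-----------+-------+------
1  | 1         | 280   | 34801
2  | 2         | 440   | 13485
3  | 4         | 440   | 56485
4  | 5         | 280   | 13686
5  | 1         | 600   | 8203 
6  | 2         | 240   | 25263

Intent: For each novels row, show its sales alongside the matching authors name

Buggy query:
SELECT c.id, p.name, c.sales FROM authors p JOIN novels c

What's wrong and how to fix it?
Bug: JOIN with no ON clause produces a cartesian product; every novels row pairs with every authors row

Fix: Add ON c.author_id = p.id to the JOIN

Corrected query:
SELECT c.id, p.name, c.sales FROM authors p JOIN novels c ON c.author_id = p.id

Result:
id | name    | sales
---+---------+------
1  | Le Guin | 34801
2  | Borges  | 13485
3  | Asimov  | 56485
4  | Atwood  | 13686
5  | Le Guin | 8203 
6  | Borges  | 25263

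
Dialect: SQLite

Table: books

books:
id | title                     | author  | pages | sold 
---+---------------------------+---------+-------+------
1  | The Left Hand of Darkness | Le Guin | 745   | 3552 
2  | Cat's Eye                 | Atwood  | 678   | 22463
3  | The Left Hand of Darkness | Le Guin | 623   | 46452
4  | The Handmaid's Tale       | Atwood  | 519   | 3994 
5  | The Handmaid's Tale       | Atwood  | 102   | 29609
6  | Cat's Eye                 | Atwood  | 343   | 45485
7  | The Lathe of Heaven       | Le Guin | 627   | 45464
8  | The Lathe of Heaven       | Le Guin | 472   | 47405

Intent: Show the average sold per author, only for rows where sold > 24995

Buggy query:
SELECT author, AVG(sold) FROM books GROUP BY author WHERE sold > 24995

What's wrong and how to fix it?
Bug: Row-level WHERE must come before GROUP BY in the clause order

Fix: Place WHERE between FROM and GROUP BY

Corrected query:
SELECT author, AVG(sold) FROM books WHERE sold > 24995 GROUP BY author

Result:
author  | AVG(sold)   
--------+-------------
Atwood  | 37547       
Le Guin | 46440.333333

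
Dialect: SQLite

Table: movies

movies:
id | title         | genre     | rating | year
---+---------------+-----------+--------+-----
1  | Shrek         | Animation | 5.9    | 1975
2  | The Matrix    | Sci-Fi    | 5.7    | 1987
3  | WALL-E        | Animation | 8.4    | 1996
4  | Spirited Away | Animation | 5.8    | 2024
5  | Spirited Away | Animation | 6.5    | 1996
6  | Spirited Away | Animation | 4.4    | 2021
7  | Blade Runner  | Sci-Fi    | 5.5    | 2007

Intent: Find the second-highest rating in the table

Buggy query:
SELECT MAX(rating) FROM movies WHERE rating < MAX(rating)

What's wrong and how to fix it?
Bug: MAX(rating) on the right of the comparison is an aggregate-in-WHERE error

Fix: Put the inner MAX in a scalar subquery

Corrected query:
SELECT MAX(rating) FROM movies WHERE rating < (SELECT MAX(rating) FROM movies)

Result:
MAX(rating)
-----------
6.5        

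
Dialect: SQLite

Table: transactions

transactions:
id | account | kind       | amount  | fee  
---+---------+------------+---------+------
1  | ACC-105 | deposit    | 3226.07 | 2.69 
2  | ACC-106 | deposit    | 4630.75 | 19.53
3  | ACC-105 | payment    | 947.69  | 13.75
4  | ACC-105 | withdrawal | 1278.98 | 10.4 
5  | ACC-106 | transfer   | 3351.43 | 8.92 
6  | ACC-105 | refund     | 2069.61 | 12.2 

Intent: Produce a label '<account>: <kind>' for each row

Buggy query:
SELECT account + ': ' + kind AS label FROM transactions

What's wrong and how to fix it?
Bug: '+' is numeric addition; on text columns SQLite converts them to 0 instead of concatenating

Fix: Replace + with || to concatenate text

Corrected query:
SELECT account || ': ' || kind AS label FROM transactions

Result:
label              
-------------------
ACC-105: deposit   
ACC-106: deposit   
ACC-105: payment   
ACC-105: withdrawal
ACC-106: transfer  
ACC-105: refund    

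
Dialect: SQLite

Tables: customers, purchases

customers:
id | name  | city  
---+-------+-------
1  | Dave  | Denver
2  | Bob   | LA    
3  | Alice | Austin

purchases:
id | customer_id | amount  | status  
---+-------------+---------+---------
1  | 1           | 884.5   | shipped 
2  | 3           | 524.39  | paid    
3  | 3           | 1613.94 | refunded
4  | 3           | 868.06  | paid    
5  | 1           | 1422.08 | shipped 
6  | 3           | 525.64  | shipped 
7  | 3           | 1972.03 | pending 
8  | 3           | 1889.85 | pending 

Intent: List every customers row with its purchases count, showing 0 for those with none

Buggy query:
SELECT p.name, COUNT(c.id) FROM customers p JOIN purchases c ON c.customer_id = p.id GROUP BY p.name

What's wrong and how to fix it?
Bug: INNER JOIN drops customers rows that have no matching purchases rows

Fix: Switch to LEFT JOIN to retain unmatched parent rows

Corrected query:
SELECT p.name, COUNT(c.id) FROM customers p LEFT JOIN purchases c ON c.customer_id = p.id GROUP BY p.name

Result:
name  | COUNT(c.id)
------+------------
Alice | 6          
Bob   | 0          
Dave  | 2          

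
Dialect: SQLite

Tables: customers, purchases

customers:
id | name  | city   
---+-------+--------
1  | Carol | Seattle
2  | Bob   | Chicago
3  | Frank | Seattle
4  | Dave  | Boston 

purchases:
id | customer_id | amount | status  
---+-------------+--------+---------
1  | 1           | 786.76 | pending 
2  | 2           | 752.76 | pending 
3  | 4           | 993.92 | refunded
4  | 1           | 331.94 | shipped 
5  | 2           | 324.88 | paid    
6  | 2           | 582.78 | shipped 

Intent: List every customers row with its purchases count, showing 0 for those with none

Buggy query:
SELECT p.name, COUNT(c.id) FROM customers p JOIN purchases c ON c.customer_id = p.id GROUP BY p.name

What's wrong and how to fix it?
Bug: An inner join excludes parents with zero children

Fix: Switch to LEFT JOIN to retain unmatched parent rows

Corrected query:
SELECT p.name, COUNT(c.id) FROM customers p LEFT JOIN purchases c ON c.customer_id = p.id GROUP BY p.name

Result:
name  | COUNT(c.id)
------+------------
Bob   | 3          
Carol | 2          
Dave  | 1          
Frank | 0          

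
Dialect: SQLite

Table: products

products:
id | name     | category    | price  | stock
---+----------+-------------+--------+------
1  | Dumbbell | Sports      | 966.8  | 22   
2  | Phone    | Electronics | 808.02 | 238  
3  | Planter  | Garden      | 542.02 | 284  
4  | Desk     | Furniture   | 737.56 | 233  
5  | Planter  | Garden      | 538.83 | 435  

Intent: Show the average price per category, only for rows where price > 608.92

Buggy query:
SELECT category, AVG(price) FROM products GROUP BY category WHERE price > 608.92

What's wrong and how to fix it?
Bug: Row-level WHERE must come before GROUP BY in the clause order

Fix: Move the WHERE clause before GROUP BY

Corrected query:
SELECT category, AVG(price) FROM products WHERE price > 608.92 GROUP BY category

Result:
category    | AVG(price)
------------+-----------
Electronics | 808.02    
Furniture   | 737.56    
Sports      | 966.8     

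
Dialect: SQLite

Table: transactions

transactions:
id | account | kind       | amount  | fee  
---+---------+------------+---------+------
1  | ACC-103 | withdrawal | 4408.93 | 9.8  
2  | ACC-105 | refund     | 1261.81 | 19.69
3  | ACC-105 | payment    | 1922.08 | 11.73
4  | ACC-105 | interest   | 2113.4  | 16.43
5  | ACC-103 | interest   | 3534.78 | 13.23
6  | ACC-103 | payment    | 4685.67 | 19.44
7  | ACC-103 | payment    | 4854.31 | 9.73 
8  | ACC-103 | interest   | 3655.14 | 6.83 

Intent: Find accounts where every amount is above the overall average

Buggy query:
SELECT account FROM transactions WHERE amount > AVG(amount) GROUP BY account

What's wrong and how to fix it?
Bug: AVG() is an aggregate; it can't sit directly in WHERE

Fix: Use a subquery for AVG and a HAVING MIN(...) filter so the condition holds for every row in the group

Corrected query:
SELECT account FROM transactions GROUP BY account HAVING MIN(amount) > (SELECT AVG(amount) FROM transactions)

Result:
account
-------
ACC-103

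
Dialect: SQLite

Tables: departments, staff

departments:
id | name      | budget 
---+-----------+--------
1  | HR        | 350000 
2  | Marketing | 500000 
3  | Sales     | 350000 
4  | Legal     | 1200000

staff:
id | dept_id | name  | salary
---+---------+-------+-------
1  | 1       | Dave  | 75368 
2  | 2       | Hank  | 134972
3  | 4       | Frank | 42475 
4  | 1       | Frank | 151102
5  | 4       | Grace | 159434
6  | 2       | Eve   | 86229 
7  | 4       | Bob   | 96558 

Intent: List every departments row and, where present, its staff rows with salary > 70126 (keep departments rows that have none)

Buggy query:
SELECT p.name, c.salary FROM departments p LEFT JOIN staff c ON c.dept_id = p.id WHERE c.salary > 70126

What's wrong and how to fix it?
Bug: A WHERE condition on the right-hand table after LEFT JOIN drops unmatched parents

Fix: Move the right-table condition into the ON clause so unmatched parents are kept

Corrected query:
SELECT p.name, c.salary FROM departments p LEFT JOIN staff c ON c.dept_id = p.id AND c.salary > 70126

Result:
name      | salary
----------+-------
HR        | 75368 
HR        | 151102
Marketing | 86229 
Marketing | 134972
Sales     | NULL  
Legal     | 96558 
Legal     | 159434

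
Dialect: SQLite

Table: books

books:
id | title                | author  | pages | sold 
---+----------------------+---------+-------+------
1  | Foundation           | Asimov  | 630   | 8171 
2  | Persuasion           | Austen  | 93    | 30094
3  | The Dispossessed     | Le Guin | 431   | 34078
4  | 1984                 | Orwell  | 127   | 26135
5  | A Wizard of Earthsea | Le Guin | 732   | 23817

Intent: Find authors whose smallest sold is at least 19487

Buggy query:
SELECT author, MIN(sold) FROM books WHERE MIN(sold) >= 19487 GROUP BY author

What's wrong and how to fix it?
Bug: Aggregates like MIN are computed per group after WHERE runs

Fix: Use HAVING for the per-group MIN condition

Corrected query:
SELECT author, MIN(sold) FROM books GROUP BY author HAVING MIN(sold) >= 19487

Result:
author  | MIN(sold)
--------+----------
Austen  | 30094    
Le Guin | 23817    
Orwell  | 26135    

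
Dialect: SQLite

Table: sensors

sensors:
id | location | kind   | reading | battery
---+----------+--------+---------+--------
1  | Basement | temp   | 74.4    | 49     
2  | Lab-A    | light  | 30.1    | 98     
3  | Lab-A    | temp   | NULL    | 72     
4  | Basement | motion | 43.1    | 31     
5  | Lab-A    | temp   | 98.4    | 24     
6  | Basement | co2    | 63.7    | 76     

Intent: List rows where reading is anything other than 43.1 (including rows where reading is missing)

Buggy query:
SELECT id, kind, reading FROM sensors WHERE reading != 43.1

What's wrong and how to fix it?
Bug: Inequality against NULL is unknown, not true; rows with NULL are dropped

Fix: Add an explicit OR reading IS NULL to include the missing-value rows

Corrected query:
SELECT id, kind, reading FROM sensors WHERE reading != 43.1 OR reading IS NULL

Result:
id | kind  | reading
---+-------+--------
1  | temp  | 74.4   
2  | light | 30.1   
3  | temp  | NULL   
5  | temp  | 98.4   
6  | co2   | 63.7   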